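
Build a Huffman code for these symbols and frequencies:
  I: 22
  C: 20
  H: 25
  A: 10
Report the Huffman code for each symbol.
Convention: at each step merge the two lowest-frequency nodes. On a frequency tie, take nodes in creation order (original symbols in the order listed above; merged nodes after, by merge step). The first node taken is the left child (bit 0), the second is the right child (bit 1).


Huffman tree construction:
Step 1: Merge A(10) + C(20) = 30
Step 2: Merge I(22) + H(25) = 47
Step 3: Merge (A+C)(30) + (I+H)(47) = 77
Read each symbol's code off the tree from the root (left child = 0, right child = 1).

Codes:
  I: 10 (length 2)
  C: 01 (length 2)
  H: 11 (length 2)
  A: 00 (length 2)
Average code length: 154/77 = 2.0000 bits/symbol


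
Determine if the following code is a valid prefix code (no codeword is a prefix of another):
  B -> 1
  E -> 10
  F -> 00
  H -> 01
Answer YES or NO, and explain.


Checking each pair (does one codeword prefix another?):
  B='1' vs E='10': prefix -- VIOLATION

NO -- this is NOT a valid prefix code. B (1) is a prefix of E (10).


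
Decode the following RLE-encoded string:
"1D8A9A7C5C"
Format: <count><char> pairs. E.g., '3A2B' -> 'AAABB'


Expanding each <count><char> pair:
  1D -> 'D'
  8A -> 'AAAAAAAA'
  9A -> 'AAAAAAAAA'
  7C -> 'CCCCCCC'
  5C -> 'CCCCC'

Decoded = DAAAAAAAAAAAAAAAAACCCCCCCCCCCC


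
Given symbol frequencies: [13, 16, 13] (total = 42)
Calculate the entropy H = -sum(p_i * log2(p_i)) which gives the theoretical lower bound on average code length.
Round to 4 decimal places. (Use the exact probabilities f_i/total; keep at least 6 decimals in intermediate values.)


Per-symbol terms -p_i * log2(p_i) with p_i = f_i/42:
  p = 13/42 = 0.309524: log2(p) = -1.691878, -p*log2(p) = 0.523676
  p = 16/42 = 0.380952: log2(p) = -1.392317, -p*log2(p) = 0.530407
  p = 13/42 = 0.309524: log2(p) = -1.691878, -p*log2(p) = 0.523676
H = 0.523676 + 0.530407 + 0.523676 = 1.577759

H = 1.5778 bits/symbol


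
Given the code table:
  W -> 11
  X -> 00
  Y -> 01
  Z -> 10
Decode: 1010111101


Decoding:
10 -> Z
10 -> Z
11 -> W
11 -> W
01 -> Y


Result: ZZWWY


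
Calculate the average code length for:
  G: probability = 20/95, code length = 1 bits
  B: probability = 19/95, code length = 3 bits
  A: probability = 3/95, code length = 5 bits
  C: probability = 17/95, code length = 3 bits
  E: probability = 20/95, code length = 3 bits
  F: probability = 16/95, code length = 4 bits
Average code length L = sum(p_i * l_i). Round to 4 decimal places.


Weighted contributions p_i * l_i:
  G: (20/95) * 1 = 20/95
  B: (19/95) * 3 = 57/95
  A: (3/95) * 5 = 15/95
  C: (17/95) * 3 = 51/95
  E: (20/95) * 3 = 60/95
  F: (16/95) * 4 = 64/95
Sum = (20 + 57 + 15 + 51 + 60 + 64)/95 = 267/95

L = 267/95 = 2.8105 bits/symbol


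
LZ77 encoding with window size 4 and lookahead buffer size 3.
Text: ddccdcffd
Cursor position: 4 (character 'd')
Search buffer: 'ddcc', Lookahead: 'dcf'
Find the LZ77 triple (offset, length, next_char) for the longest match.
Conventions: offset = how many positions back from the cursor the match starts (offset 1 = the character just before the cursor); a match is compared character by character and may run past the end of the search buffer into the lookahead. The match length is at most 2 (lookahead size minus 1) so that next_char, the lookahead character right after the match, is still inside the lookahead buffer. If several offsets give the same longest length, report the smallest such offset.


Try each offset into the search buffer:
  offset=1 (pos 3, char 'c'): match length 0
  offset=2 (pos 2, char 'c'): match length 0
  offset=3 (pos 1, char 'd'): match length 2
  offset=4 (pos 0, char 'd'): match length 1
Longest match has length 2 at offset 3.
next_char = character at position 4 + 2 = 6 -> 'f'

Best match: offset=3, length=2 (matching 'dc' starting at position 1)
LZ77 triple: (3, 2, 'f')


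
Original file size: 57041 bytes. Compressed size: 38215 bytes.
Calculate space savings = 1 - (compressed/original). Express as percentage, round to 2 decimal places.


ratio = compressed/original = 38215/57041 = 0.669957
savings = 1 - ratio = 1 - 0.669957 = 0.330043
as a percentage: 0.330043 * 100 = 33.0%

Space savings = 1 - 38215/57041 = 33.0%


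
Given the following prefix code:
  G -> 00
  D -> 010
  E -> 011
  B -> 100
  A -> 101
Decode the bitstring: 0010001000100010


Decoding step by step:
Bits 00 -> G
Bits 100 -> B
Bits 010 -> D
Bits 00 -> G
Bits 100 -> B
Bits 010 -> D


Decoded message: GBDGBD


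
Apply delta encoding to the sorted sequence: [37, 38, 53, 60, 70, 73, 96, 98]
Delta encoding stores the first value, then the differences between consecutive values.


First value: 37
Deltas:
  38 - 37 = 1
  53 - 38 = 15
  60 - 53 = 7
  70 - 60 = 10
  73 - 70 = 3
  96 - 73 = 23
  98 - 96 = 2


Delta encoded: [37, 1, 15, 7, 10, 3, 23, 2]


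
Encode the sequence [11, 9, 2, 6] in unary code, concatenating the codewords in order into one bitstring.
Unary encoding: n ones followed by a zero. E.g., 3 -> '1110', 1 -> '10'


Encode each number as n ones followed by a terminating 0:
  11 -> 111111111110 (12 bits)
  9 -> 1111111110 (10 bits)
  2 -> 110 (3 bits)
  6 -> 1111110 (7 bits)
Total length = 12 + 10 + 3 + 7 = 32 bits.

Unary([11, 9, 2, 6]) = 11111111111011111111101101111110 (32 bits)


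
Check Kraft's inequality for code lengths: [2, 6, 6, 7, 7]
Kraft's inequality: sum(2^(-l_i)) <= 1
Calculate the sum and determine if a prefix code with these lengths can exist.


Sum = 2^(-2) + 2^(-6) + 2^(-6) + 2^(-7) + 2^(-7)
    = 0.25 + 0.015625 + 0.015625 + 0.0078125 + 0.0078125
    = 38/128 = 0.296875
Since 0.296875 <= 1, Kraft's inequality IS satisfied.
A prefix code with these lengths CAN exist.

Kraft sum = 0.296875. Satisfied.


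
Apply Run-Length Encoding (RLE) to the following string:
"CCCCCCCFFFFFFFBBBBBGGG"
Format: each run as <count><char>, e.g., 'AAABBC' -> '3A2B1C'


Scanning runs left to right:
  i=0: run of 'C' x 7 -> '7C'
  i=7: run of 'F' x 7 -> '7F'
  i=14: run of 'B' x 5 -> '5B'
  i=19: run of 'G' x 3 -> '3G'

RLE = 7C7F5B3G


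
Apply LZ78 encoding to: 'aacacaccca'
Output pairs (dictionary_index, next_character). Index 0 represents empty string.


LZ78 encoding steps:
Dictionary: {0: ''}
Step 1: w='' (idx 0), next='a' -> output (0, 'a'), add 'a' as idx 1
Step 2: w='a' (idx 1), next='c' -> output (1, 'c'), add 'ac' as idx 2
Step 3: w='ac' (idx 2), next='a' -> output (2, 'a'), add 'aca' as idx 3
Step 4: w='' (idx 0), next='c' -> output (0, 'c'), add 'c' as idx 4
Step 5: w='c' (idx 4), next='c' -> output (4, 'c'), add 'cc' as idx 5
Step 6: w='a' (idx 1), end of input -> output (1, '')


Encoded: [(0, 'a'), (1, 'c'), (2, 'a'), (0, 'c'), (4, 'c'), (1, '')]


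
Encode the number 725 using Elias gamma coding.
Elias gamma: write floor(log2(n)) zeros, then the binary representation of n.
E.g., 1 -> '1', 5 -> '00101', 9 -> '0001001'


num_bits = floor(log2(725)) + 1 = 10
leading_zeros = num_bits - 1 = 9
binary(725) = 1011010101

Elias gamma(725) = '000000000' + '1011010101' = 0000000001011010101 (19 bits)


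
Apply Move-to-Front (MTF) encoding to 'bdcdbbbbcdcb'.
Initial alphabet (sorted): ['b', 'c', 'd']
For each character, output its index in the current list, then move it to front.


MTF encoding:
'b': index 0 in ['b', 'c', 'd'] -> ['b', 'c', 'd']
'd': index 2 in ['b', 'c', 'd'] -> ['d', 'b', 'c']
'c': index 2 in ['d', 'b', 'c'] -> ['c', 'd', 'b']
'd': index 1 in ['c', 'd', 'b'] -> ['d', 'c', 'b']
'b': index 2 in ['d', 'c', 'b'] -> ['b', 'd', 'c']
'b': index 0 in ['b', 'd', 'c'] -> ['b', 'd', 'c']
'b': index 0 in ['b', 'd', 'c'] -> ['b', 'd', 'c']
'b': index 0 in ['b', 'd', 'c'] -> ['b', 'd', 'c']
'c': index 2 in ['b', 'd', 'c'] -> ['c', 'b', 'd']
'd': index 2 in ['c', 'b', 'd'] -> ['d', 'c', 'b']
'c': index 1 in ['d', 'c', 'b'] -> ['c', 'd', 'b']
'b': index 2 in ['c', 'd', 'b'] -> ['b', 'c', 'd']


Output: [0, 2, 2, 1, 2, 0, 0, 0, 2, 2, 1, 2]


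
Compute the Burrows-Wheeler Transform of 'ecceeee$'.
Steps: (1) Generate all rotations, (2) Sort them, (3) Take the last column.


Rotations (sorted):
  0: $ecceeee -> last char: e
  1: cceeee$e -> last char: e
  2: ceeee$ec -> last char: c
  3: e$ecceee -> last char: e
  4: ecceeee$ -> last char: $
  5: ee$eccee -> last char: e
  6: eee$ecce -> last char: e
  7: eeee$ecc -> last char: c


BWT = eece$eec


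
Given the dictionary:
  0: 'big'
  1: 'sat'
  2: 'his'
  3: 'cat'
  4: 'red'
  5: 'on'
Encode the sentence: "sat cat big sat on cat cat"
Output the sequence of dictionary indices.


Look up each word in the dictionary:
  'sat' -> 1
  'cat' -> 3
  'big' -> 0
  'sat' -> 1
  'on' -> 5
  'cat' -> 3
  'cat' -> 3

Encoded: [1, 3, 0, 1, 5, 3, 3]


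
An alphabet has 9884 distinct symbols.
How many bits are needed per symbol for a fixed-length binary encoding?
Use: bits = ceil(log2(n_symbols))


log2(9884) = 13.2709
Bracket: 2^13 = 8192 < 9884 <= 2^14 = 16384
So ceil(log2(9884)) = 14

bits = ceil(log2(9884)) = ceil(13.2709) = 14 bits


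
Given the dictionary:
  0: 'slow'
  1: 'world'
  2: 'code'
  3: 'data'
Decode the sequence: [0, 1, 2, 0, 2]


Look up each index in the dictionary:
  0 -> 'slow'
  1 -> 'world'
  2 -> 'code'
  0 -> 'slow'
  2 -> 'code'

Decoded: "slow world code slow code"


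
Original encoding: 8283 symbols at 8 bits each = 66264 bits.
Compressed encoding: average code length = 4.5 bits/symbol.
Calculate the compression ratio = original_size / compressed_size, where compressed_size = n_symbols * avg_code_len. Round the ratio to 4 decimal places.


original_size = n_symbols * orig_bits = 8283 * 8 = 66264 bits
compressed_size = n_symbols * avg_code_len = 8283 * 4.5 = 37273.5 bits
ratio = original_size / compressed_size = 66264 / 37273.5 = 1.7778

Compression ratio = 1.7778


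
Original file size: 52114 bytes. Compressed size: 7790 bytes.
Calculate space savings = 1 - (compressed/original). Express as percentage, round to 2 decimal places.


ratio = compressed/original = 7790/52114 = 0.14948
savings = 1 - ratio = 1 - 0.14948 = 0.85052
as a percentage: 0.85052 * 100 = 85.05%

Space savings = 1 - 7790/52114 = 85.05%


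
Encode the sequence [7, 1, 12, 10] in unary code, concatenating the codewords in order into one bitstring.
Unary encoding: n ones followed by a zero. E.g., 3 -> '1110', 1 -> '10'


Encode each number as n ones followed by a terminating 0:
  7 -> 11111110 (8 bits)
  1 -> 10 (2 bits)
  12 -> 1111111111110 (13 bits)
  10 -> 11111111110 (11 bits)
Total length = 8 + 2 + 13 + 11 = 34 bits.

Unary([7, 1, 12, 10]) = 1111111010111111111111011111111110 (34 bits)


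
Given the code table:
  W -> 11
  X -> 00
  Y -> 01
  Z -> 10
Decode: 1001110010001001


Decoding:
10 -> Z
01 -> Y
11 -> W
00 -> X
10 -> Z
00 -> X
10 -> Z
01 -> Y


Result: ZYWXZXZY


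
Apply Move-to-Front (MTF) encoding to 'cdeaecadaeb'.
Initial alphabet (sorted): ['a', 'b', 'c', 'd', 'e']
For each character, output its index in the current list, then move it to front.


MTF encoding:
'c': index 2 in ['a', 'b', 'c', 'd', 'e'] -> ['c', 'a', 'b', 'd', 'e']
'd': index 3 in ['c', 'a', 'b', 'd', 'e'] -> ['d', 'c', 'a', 'b', 'e']
'e': index 4 in ['d', 'c', 'a', 'b', 'e'] -> ['e', 'd', 'c', 'a', 'b']
'a': index 3 in ['e', 'd', 'c', 'a', 'b'] -> ['a', 'e', 'd', 'c', 'b']
'e': index 1 in ['a', 'e', 'd', 'c', 'b'] -> ['e', 'a', 'd', 'c', 'b']
'c': index 3 in ['e', 'a', 'd', 'c', 'b'] -> ['c', 'e', 'a', 'd', 'b']
'a': index 2 in ['c', 'e', 'a', 'd', 'b'] -> ['a', 'c', 'e', 'd', 'b']
'd': index 3 in ['a', 'c', 'e', 'd', 'b'] -> ['d', 'a', 'c', 'e', 'b']
'a': index 1 in ['d', 'a', 'c', 'e', 'b'] -> ['a', 'd', 'c', 'e', 'b']
'e': index 3 in ['a', 'd', 'c', 'e', 'b'] -> ['e', 'a', 'd', 'c', 'b']
'b': index 4 in ['e', 'a', 'd', 'c', 'b'] -> ['b', 'e', 'a', 'd', 'c']


Output: [2, 3, 4, 3, 1, 3, 2, 3, 1, 3, 4]


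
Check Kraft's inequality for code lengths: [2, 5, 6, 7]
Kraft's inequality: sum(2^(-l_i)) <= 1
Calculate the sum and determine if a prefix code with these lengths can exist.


Sum = 2^(-2) + 2^(-5) + 2^(-6) + 2^(-7)
    = 0.25 + 0.03125 + 0.015625 + 0.0078125
    = 39/128 = 0.3046875
Since 0.3046875 <= 1, Kraft's inequality IS satisfied.
A prefix code with these lengths CAN exist.

Kraft sum = 0.3046875. Satisfied.


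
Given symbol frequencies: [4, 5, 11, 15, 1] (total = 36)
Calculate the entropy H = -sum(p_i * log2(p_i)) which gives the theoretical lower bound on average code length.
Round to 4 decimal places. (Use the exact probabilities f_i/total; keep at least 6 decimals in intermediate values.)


Per-symbol terms -p_i * log2(p_i) with p_i = f_i/36:
  p = 4/36 = 0.111111: log2(p) = -3.169925, -p*log2(p) = 0.352214
  p = 5/36 = 0.138889: log2(p) = -2.847997, -p*log2(p) = 0.395555
  p = 11/36 = 0.305556: log2(p) = -1.710493, -p*log2(p) = 0.522651
  p = 15/36 = 0.416667: log2(p) = -1.263034, -p*log2(p) = 0.526264
  p = 1/36 = 0.027778: log2(p) = -5.169925, -p*log2(p) = 0.143609
H = 0.352214 + 0.395555 + 0.522651 + 0.526264 + 0.143609 = 1.940293

H = 1.9403 bits/symbol


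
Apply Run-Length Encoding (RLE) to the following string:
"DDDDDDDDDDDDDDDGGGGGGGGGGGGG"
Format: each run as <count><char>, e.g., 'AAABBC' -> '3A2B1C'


Scanning runs left to right:
  i=0: run of 'D' x 15 -> '15D'
  i=15: run of 'G' x 13 -> '13G'

RLE = 15D13G


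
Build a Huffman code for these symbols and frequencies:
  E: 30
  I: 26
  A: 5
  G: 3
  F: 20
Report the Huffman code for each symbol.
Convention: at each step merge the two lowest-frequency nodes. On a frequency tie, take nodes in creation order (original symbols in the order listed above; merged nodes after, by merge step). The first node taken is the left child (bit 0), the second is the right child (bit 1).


Huffman tree construction:
Step 1: Merge G(3) + A(5) = 8
Step 2: Merge (G+A)(8) + F(20) = 28
Step 3: Merge I(26) + ((G+A)+F)(28) = 54
Step 4: Merge E(30) + (I+((G+A)+F))(54) = 84
Read each symbol's code off the tree from the root (left child = 0, right child = 1).

Codes:
  E: 0 (length 1)
  I: 10 (length 2)
  A: 1101 (length 4)
  G: 1100 (length 4)
  F: 111 (length 3)
Average code length: 174/84 = 2.0714 bits/symbol


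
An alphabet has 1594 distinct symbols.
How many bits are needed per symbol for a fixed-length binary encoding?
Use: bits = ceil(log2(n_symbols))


log2(1594) = 10.6384
Bracket: 2^10 = 1024 < 1594 <= 2^11 = 2048
So ceil(log2(1594)) = 11

bits = ceil(log2(1594)) = ceil(10.6384) = 11 bits


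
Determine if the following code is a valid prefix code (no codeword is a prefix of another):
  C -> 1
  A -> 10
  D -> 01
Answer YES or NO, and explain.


Checking each pair (does one codeword prefix another?):
  C='1' vs A='10': prefix -- VIOLATION

NO -- this is NOT a valid prefix code. C (1) is a prefix of A (10).


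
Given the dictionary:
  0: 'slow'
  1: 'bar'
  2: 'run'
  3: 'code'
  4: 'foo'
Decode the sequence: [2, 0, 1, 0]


Look up each index in the dictionary:
  2 -> 'run'
  0 -> 'slow'
  1 -> 'bar'
  0 -> 'slow'

Decoded: "run slow bar slow"


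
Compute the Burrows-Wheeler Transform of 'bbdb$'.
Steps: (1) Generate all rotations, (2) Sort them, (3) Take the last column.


Rotations (sorted):
  0: $bbdb -> last char: b
  1: b$bbd -> last char: d
  2: bbdb$ -> last char: $
  3: bdb$b -> last char: b
  4: db$bb -> last char: b


BWT = bd$bb


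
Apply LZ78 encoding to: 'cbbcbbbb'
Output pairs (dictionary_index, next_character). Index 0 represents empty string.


LZ78 encoding steps:
Dictionary: {0: ''}
Step 1: w='' (idx 0), next='c' -> output (0, 'c'), add 'c' as idx 1
Step 2: w='' (idx 0), next='b' -> output (0, 'b'), add 'b' as idx 2
Step 3: w='b' (idx 2), next='c' -> output (2, 'c'), add 'bc' as idx 3
Step 4: w='b' (idx 2), next='b' -> output (2, 'b'), add 'bb' as idx 4
Step 5: w='bb' (idx 4), end of input -> output (4, '')


Encoded: [(0, 'c'), (0, 'b'), (2, 'c'), (2, 'b'), (4, '')]


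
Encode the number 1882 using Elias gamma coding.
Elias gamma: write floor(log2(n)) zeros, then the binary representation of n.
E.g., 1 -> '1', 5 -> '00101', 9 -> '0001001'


num_bits = floor(log2(1882)) + 1 = 11
leading_zeros = num_bits - 1 = 10
binary(1882) = 11101011010

Elias gamma(1882) = '0000000000' + '11101011010' = 000000000011101011010 (21 bits)


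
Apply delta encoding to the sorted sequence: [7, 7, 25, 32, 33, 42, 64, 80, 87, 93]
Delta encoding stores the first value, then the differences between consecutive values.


First value: 7
Deltas:
  7 - 7 = 0
  25 - 7 = 18
  32 - 25 = 7
  33 - 32 = 1
  42 - 33 = 9
  64 - 42 = 22
  80 - 64 = 16
  87 - 80 = 7
  93 - 87 = 6


Delta encoded: [7, 0, 18, 7, 1, 9, 22, 16, 7, 6]


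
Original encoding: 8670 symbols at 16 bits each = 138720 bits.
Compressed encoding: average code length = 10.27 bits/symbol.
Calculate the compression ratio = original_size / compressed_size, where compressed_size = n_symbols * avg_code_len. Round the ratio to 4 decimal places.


original_size = n_symbols * orig_bits = 8670 * 16 = 138720 bits
compressed_size = n_symbols * avg_code_len = 8670 * 10.27 = 89040.9 bits
ratio = original_size / compressed_size = 138720 / 89040.9 = 1.5579

Compression ratio = 1.5579


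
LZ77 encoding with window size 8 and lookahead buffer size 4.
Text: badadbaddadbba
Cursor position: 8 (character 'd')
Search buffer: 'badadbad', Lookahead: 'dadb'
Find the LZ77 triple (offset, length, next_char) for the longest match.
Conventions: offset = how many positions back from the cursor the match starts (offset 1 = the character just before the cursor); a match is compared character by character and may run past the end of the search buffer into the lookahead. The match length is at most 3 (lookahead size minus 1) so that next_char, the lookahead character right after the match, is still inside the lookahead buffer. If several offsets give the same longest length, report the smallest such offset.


Try each offset into the search buffer:
  offset=1 (pos 7, char 'd'): match length 1
  offset=2 (pos 6, char 'a'): match length 0
  offset=3 (pos 5, char 'b'): match length 0
  offset=4 (pos 4, char 'd'): match length 1
  offset=5 (pos 3, char 'a'): match length 0
  offset=6 (pos 2, char 'd'): match length 3
  offset=7 (pos 1, char 'a'): match length 0
  offset=8 (pos 0, char 'b'): match length 0
Longest match has length 3 at offset 6.
next_char = character at position 8 + 3 = 11 -> 'b'

Best match: offset=6, length=3 (matching 'dad' starting at position 2)
LZ77 triple: (6, 3, 'b')


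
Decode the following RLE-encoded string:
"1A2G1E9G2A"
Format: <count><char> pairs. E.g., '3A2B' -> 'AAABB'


Expanding each <count><char> pair:
  1A -> 'A'
  2G -> 'GG'
  1E -> 'E'
  9G -> 'GGGGGGGGG'
  2A -> 'AA'

Decoded = AGGEGGGGGGGGGAA


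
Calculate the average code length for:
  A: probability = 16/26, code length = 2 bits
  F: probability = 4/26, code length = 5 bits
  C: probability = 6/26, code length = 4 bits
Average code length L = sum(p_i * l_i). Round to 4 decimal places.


Weighted contributions p_i * l_i:
  A: (16/26) * 2 = 32/26
  F: (4/26) * 5 = 20/26
  C: (6/26) * 4 = 24/26
Sum = (32 + 20 + 24)/26 = 76/26

L = 76/26 = 2.9231 bits/symbol


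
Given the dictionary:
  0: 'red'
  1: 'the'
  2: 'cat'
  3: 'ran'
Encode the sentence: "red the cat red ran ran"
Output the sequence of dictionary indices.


Look up each word in the dictionary:
  'red' -> 0
  'the' -> 1
  'cat' -> 2
  'red' -> 0
  'ran' -> 3
  'ran' -> 3

Encoded: [0, 1, 2, 0, 3, 3]


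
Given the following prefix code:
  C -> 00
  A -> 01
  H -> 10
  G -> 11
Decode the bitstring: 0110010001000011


Decoding step by step:
Bits 01 -> A
Bits 10 -> H
Bits 01 -> A
Bits 00 -> C
Bits 01 -> A
Bits 00 -> C
Bits 00 -> C
Bits 11 -> G


Decoded message: AHACACCG


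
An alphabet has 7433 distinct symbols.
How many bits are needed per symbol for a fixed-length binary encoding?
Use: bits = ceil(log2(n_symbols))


log2(7433) = 12.8597
Bracket: 2^12 = 4096 < 7433 <= 2^13 = 8192
So ceil(log2(7433)) = 13

bits = ceil(log2(7433)) = ceil(12.8597) = 13 bits


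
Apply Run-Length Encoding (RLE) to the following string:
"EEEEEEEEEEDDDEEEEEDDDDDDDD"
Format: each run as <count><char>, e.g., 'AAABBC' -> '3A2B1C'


Scanning runs left to right:
  i=0: run of 'E' x 10 -> '10E'
  i=10: run of 'D' x 3 -> '3D'
  i=13: run of 'E' x 5 -> '5E'
  i=18: run of 'D' x 8 -> '8D'

RLE = 10E3D5E8D


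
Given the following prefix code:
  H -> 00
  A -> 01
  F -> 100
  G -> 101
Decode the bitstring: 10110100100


Decoding step by step:
Bits 101 -> G
Bits 101 -> G
Bits 00 -> H
Bits 100 -> F


Decoded message: GGHF


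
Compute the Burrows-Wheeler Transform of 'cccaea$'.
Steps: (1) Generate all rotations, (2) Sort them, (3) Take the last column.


Rotations (sorted):
  0: $cccaea -> last char: a
  1: a$cccae -> last char: e
  2: aea$ccc -> last char: c
  3: caea$cc -> last char: c
  4: ccaea$c -> last char: c
  5: cccaea$ -> last char: $
  6: ea$ccca -> last char: a


BWT = aeccc$a


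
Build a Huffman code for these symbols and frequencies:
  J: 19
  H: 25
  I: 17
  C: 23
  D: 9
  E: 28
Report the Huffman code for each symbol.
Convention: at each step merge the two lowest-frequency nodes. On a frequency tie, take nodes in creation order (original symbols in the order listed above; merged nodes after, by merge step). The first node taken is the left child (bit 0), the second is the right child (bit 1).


Huffman tree construction:
Step 1: Merge D(9) + I(17) = 26
Step 2: Merge J(19) + C(23) = 42
Step 3: Merge H(25) + (D+I)(26) = 51
Step 4: Merge E(28) + (J+C)(42) = 70
Step 5: Merge (H+(D+I))(51) + (E+(J+C))(70) = 121
Read each symbol's code off the tree from the root (left child = 0, right child = 1).

Codes:
  J: 110 (length 3)
  H: 00 (length 2)
  I: 011 (length 3)
  C: 111 (length 3)
  D: 010 (length 3)
  E: 10 (length 2)
Average code length: 310/121 = 2.5620 bits/symbol


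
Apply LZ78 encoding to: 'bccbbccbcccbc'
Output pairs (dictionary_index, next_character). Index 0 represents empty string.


LZ78 encoding steps:
Dictionary: {0: ''}
Step 1: w='' (idx 0), next='b' -> output (0, 'b'), add 'b' as idx 1
Step 2: w='' (idx 0), next='c' -> output (0, 'c'), add 'c' as idx 2
Step 3: w='c' (idx 2), next='b' -> output (2, 'b'), add 'cb' as idx 3
Step 4: w='b' (idx 1), next='c' -> output (1, 'c'), add 'bc' as idx 4
Step 5: w='cb' (idx 3), next='c' -> output (3, 'c'), add 'cbc' as idx 5
Step 6: w='c' (idx 2), next='c' -> output (2, 'c'), add 'cc' as idx 6
Step 7: w='bc' (idx 4), end of input -> output (4, '')


Encoded: [(0, 'b'), (0, 'c'), (2, 'b'), (1, 'c'), (3, 'c'), (2, 'c'), (4, '')]


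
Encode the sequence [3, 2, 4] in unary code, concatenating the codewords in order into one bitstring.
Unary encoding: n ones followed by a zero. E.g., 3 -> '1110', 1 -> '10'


Encode each number as n ones followed by a terminating 0:
  3 -> 1110 (4 bits)
  2 -> 110 (3 bits)
  4 -> 11110 (5 bits)
Total length = 4 + 3 + 5 = 12 bits.

Unary([3, 2, 4]) = 111011011110 (12 bits)


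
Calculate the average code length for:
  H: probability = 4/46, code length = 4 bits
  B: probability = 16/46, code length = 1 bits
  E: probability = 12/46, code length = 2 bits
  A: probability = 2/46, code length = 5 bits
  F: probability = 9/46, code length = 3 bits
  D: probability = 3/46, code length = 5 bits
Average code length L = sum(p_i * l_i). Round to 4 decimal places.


Weighted contributions p_i * l_i:
  H: (4/46) * 4 = 16/46
  B: (16/46) * 1 = 16/46
  E: (12/46) * 2 = 24/46
  A: (2/46) * 5 = 10/46
  F: (9/46) * 3 = 27/46
  D: (3/46) * 5 = 15/46
Sum = (16 + 16 + 24 + 10 + 27 + 15)/46 = 108/46

L = 108/46 = 2.3478 bits/symbol


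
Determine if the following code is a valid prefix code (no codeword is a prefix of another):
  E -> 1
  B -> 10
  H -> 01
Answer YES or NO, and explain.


Checking each pair (does one codeword prefix another?):
  E='1' vs B='10': prefix -- VIOLATION

NO -- this is NOT a valid prefix code. E (1) is a prefix of B (10).


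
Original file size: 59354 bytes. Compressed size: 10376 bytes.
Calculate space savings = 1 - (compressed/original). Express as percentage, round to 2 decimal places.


ratio = compressed/original = 10376/59354 = 0.174816
savings = 1 - ratio = 1 - 0.174816 = 0.825184
as a percentage: 0.825184 * 100 = 82.52%

Space savings = 1 - 10376/59354 = 82.52%


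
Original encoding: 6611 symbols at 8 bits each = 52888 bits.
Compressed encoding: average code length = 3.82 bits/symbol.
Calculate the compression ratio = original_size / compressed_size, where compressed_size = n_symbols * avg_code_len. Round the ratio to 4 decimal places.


original_size = n_symbols * orig_bits = 6611 * 8 = 52888 bits
compressed_size = n_symbols * avg_code_len = 6611 * 3.82 = 25254.02 bits
ratio = original_size / compressed_size = 52888 / 25254.02 = 2.0942

Compression ratio = 2.0942


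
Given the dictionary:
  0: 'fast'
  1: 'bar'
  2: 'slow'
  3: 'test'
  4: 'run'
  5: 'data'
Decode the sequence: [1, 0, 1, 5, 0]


Look up each index in the dictionary:
  1 -> 'bar'
  0 -> 'fast'
  1 -> 'bar'
  5 -> 'data'
  0 -> 'fast'

Decoded: "bar fast bar data fast"


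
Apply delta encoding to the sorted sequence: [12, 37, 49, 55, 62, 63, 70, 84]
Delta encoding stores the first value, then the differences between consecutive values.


First value: 12
Deltas:
  37 - 12 = 25
  49 - 37 = 12
  55 - 49 = 6
  62 - 55 = 7
  63 - 62 = 1
  70 - 63 = 7
  84 - 70 = 14


Delta encoded: [12, 25, 12, 6, 7, 1, 7, 14]


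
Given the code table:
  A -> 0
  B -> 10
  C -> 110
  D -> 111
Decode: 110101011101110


Decoding:
110 -> C
10 -> B
10 -> B
111 -> D
0 -> A
111 -> D
0 -> A


Result: CBBDADA


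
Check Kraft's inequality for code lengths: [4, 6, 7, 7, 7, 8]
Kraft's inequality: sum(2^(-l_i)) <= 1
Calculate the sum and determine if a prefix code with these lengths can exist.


Sum = 2^(-4) + 2^(-6) + 2^(-7) + 2^(-7) + 2^(-7) + 2^(-8)
    = 0.0625 + 0.015625 + 0.0078125 + 0.0078125 + 0.0078125 + 0.00390625
    = 27/256 = 0.10546875
Since 0.10546875 <= 1, Kraft's inequality IS satisfied.
A prefix code with these lengths CAN exist.

Kraft sum = 0.10546875. Satisfied.


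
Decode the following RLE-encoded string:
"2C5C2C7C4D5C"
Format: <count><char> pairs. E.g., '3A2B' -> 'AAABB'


Expanding each <count><char> pair:
  2C -> 'CC'
  5C -> 'CCCCC'
  2C -> 'CC'
  7C -> 'CCCCCCC'
  4D -> 'DDDD'
  5C -> 'CCCCC'

Decoded = CCCCCCCCCCCCCCCCDDDDCCCCC


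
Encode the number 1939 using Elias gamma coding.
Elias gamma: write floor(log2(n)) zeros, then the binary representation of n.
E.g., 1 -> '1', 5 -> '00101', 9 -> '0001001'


num_bits = floor(log2(1939)) + 1 = 11
leading_zeros = num_bits - 1 = 10
binary(1939) = 11110010011

Elias gamma(1939) = '0000000000' + '11110010011' = 000000000011110010011 (21 bits)


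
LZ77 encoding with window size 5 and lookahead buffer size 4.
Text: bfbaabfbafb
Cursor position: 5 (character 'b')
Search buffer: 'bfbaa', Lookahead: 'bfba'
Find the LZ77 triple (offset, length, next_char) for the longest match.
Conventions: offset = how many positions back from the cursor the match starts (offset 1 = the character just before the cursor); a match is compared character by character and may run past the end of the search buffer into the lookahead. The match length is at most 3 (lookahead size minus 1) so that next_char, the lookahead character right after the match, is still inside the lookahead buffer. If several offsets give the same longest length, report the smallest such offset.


Try each offset into the search buffer:
  offset=1 (pos 4, char 'a'): match length 0
  offset=2 (pos 3, char 'a'): match length 0
  offset=3 (pos 2, char 'b'): match length 1
  offset=4 (pos 1, char 'f'): match length 0
  offset=5 (pos 0, char 'b'): match length 3
Longest match has length 3 at offset 5.
next_char = character at position 5 + 3 = 8 -> 'a'

Best match: offset=5, length=3 (matching 'bfb' starting at position 0)
LZ77 triple: (5, 3, 'a')


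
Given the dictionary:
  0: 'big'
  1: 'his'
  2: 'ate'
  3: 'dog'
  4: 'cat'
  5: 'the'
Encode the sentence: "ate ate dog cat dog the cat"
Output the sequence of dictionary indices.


Look up each word in the dictionary:
  'ate' -> 2
  'ate' -> 2
  'dog' -> 3
  'cat' -> 4
  'dog' -> 3
  'the' -> 5
  'cat' -> 4

Encoded: [2, 2, 3, 4, 3, 5, 4]


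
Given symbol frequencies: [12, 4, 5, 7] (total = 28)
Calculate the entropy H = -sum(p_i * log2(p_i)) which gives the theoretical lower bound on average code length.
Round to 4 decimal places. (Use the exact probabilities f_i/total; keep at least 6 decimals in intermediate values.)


Per-symbol terms -p_i * log2(p_i) with p_i = f_i/28:
  p = 12/28 = 0.428571: log2(p) = -1.222392, -p*log2(p) = 0.523882
  p = 4/28 = 0.142857: log2(p) = -2.807355, -p*log2(p) = 0.401051
  p = 5/28 = 0.178571: log2(p) = -2.485427, -p*log2(p) = 0.443826
  p = 7/28 = 0.250000: log2(p) = -2.000000, -p*log2(p) = 0.500000
H = 0.523882 + 0.401051 + 0.443826 + 0.500000 = 1.868759

H = 1.8688 bits/symbol


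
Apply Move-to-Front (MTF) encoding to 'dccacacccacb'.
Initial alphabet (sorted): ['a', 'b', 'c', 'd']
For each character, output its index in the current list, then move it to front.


MTF encoding:
'd': index 3 in ['a', 'b', 'c', 'd'] -> ['d', 'a', 'b', 'c']
'c': index 3 in ['d', 'a', 'b', 'c'] -> ['c', 'd', 'a', 'b']
'c': index 0 in ['c', 'd', 'a', 'b'] -> ['c', 'd', 'a', 'b']
'a': index 2 in ['c', 'd', 'a', 'b'] -> ['a', 'c', 'd', 'b']
'c': index 1 in ['a', 'c', 'd', 'b'] -> ['c', 'a', 'd', 'b']
'a': index 1 in ['c', 'a', 'd', 'b'] -> ['a', 'c', 'd', 'b']
'c': index 1 in ['a', 'c', 'd', 'b'] -> ['c', 'a', 'd', 'b']
'c': index 0 in ['c', 'a', 'd', 'b'] -> ['c', 'a', 'd', 'b']
'c': index 0 in ['c', 'a', 'd', 'b'] -> ['c', 'a', 'd', 'b']
'a': index 1 in ['c', 'a', 'd', 'b'] -> ['a', 'c', 'd', 'b']
'c': index 1 in ['a', 'c', 'd', 'b'] -> ['c', 'a', 'd', 'b']
'b': index 3 in ['c', 'a', 'd', 'b'] -> ['b', 'c', 'a', 'd']


Output: [3, 3, 0, 2, 1, 1, 1, 0, 0, 1, 1, 3]


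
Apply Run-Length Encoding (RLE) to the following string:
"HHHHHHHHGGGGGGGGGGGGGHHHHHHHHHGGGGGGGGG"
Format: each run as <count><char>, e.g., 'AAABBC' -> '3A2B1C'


Scanning runs left to right:
  i=0: run of 'H' x 8 -> '8H'
  i=8: run of 'G' x 13 -> '13G'
  i=21: run of 'H' x 9 -> '9H'
  i=30: run of 'G' x 9 -> '9G'

RLE = 8H13G9H9G


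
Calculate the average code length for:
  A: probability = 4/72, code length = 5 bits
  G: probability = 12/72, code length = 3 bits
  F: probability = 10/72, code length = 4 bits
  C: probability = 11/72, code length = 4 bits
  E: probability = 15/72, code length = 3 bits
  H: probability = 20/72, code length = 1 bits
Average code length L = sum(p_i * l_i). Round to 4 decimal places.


Weighted contributions p_i * l_i:
  A: (4/72) * 5 = 20/72
  G: (12/72) * 3 = 36/72
  F: (10/72) * 4 = 40/72
  C: (11/72) * 4 = 44/72
  E: (15/72) * 3 = 45/72
  H: (20/72) * 1 = 20/72
Sum = (20 + 36 + 40 + 44 + 45 + 20)/72 = 205/72

L = 205/72 = 2.8472 bits/symbol


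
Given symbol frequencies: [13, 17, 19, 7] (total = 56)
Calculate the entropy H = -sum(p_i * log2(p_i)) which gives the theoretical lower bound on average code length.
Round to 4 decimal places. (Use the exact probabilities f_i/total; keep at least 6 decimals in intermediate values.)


Per-symbol terms -p_i * log2(p_i) with p_i = f_i/56:
  p = 13/56 = 0.232143: log2(p) = -2.106915, -p*log2(p) = 0.489105
  p = 17/56 = 0.303571: log2(p) = -1.719892, -p*log2(p) = 0.522110
  p = 19/56 = 0.339286: log2(p) = -1.559427, -p*log2(p) = 0.529091
  p = 7/56 = 0.125000: log2(p) = -3.000000, -p*log2(p) = 0.375000
H = 0.489105 + 0.522110 + 0.529091 + 0.375000 = 1.915306

H = 1.9153 bits/symbol


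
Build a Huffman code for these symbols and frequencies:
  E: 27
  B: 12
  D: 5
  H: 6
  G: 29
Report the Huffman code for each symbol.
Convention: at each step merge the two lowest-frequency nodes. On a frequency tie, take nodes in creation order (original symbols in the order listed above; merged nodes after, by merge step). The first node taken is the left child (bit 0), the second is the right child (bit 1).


Huffman tree construction:
Step 1: Merge D(5) + H(6) = 11
Step 2: Merge (D+H)(11) + B(12) = 23
Step 3: Merge ((D+H)+B)(23) + E(27) = 50
Step 4: Merge G(29) + (((D+H)+B)+E)(50) = 79
Read each symbol's code off the tree from the root (left child = 0, right child = 1).

Codes:
  E: 11 (length 2)
  B: 101 (length 3)
  D: 1000 (length 4)
  H: 1001 (length 4)
  G: 0 (length 1)
Average code length: 163/79 = 2.0633 bits/symbol


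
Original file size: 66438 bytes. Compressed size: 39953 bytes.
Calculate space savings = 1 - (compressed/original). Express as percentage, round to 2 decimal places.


ratio = compressed/original = 39953/66438 = 0.601358
savings = 1 - ratio = 1 - 0.601358 = 0.398642
as a percentage: 0.398642 * 100 = 39.86%

Space savings = 1 - 39953/66438 = 39.86%


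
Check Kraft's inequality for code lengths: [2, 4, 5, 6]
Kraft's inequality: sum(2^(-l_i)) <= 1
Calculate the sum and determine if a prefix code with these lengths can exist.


Sum = 2^(-2) + 2^(-4) + 2^(-5) + 2^(-6)
    = 0.25 + 0.0625 + 0.03125 + 0.015625
    = 23/64 = 0.359375
Since 0.359375 <= 1, Kraft's inequality IS satisfied.
A prefix code with these lengths CAN exist.

Kraft sum = 0.359375. Satisfied.


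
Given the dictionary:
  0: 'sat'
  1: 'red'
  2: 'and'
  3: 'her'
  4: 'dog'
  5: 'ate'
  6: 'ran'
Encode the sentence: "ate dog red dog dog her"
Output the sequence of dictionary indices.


Look up each word in the dictionary:
  'ate' -> 5
  'dog' -> 4
  'red' -> 1
  'dog' -> 4
  'dog' -> 4
  'her' -> 3

Encoded: [5, 4, 1, 4, 4, 3]


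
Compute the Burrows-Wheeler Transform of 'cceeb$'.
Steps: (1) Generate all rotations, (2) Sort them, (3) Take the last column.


Rotations (sorted):
  0: $cceeb -> last char: b
  1: b$ccee -> last char: e
  2: cceeb$ -> last char: $
  3: ceeb$c -> last char: c
  4: eb$cce -> last char: e
  5: eeb$cc -> last char: c


BWT = be$cec


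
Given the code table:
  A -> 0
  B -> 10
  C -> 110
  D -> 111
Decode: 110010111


Decoding:
110 -> C
0 -> A
10 -> B
111 -> D


Result: CABD


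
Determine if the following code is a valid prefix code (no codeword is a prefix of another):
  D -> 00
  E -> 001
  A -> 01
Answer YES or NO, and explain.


Checking each pair (does one codeword prefix another?):
  D='00' vs E='001': prefix -- VIOLATION

NO -- this is NOT a valid prefix code. D (00) is a prefix of E (001).


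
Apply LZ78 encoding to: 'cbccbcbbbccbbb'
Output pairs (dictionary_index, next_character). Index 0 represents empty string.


LZ78 encoding steps:
Dictionary: {0: ''}
Step 1: w='' (idx 0), next='c' -> output (0, 'c'), add 'c' as idx 1
Step 2: w='' (idx 0), next='b' -> output (0, 'b'), add 'b' as idx 2
Step 3: w='c' (idx 1), next='c' -> output (1, 'c'), add 'cc' as idx 3
Step 4: w='b' (idx 2), next='c' -> output (2, 'c'), add 'bc' as idx 4
Step 5: w='b' (idx 2), next='b' -> output (2, 'b'), add 'bb' as idx 5
Step 6: w='bc' (idx 4), next='c' -> output (4, 'c'), add 'bcc' as idx 6
Step 7: w='bb' (idx 5), next='b' -> output (5, 'b'), add 'bbb' as idx 7


Encoded: [(0, 'c'), (0, 'b'), (1, 'c'), (2, 'c'), (2, 'b'), (4, 'c'), (5, 'b')]


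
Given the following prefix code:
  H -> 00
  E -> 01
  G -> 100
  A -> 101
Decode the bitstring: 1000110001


Decoding step by step:
Bits 100 -> G
Bits 01 -> E
Bits 100 -> G
Bits 01 -> E


Decoded message: GEGE


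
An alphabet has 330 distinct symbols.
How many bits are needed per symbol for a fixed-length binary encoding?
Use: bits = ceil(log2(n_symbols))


log2(330) = 8.3663
Bracket: 2^8 = 256 < 330 <= 2^9 = 512
So ceil(log2(330)) = 9

bits = ceil(log2(330)) = ceil(8.3663) = 9 bits


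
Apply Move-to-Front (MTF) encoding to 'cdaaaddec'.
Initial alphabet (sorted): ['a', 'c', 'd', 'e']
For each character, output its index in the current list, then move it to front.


MTF encoding:
'c': index 1 in ['a', 'c', 'd', 'e'] -> ['c', 'a', 'd', 'e']
'd': index 2 in ['c', 'a', 'd', 'e'] -> ['d', 'c', 'a', 'e']
'a': index 2 in ['d', 'c', 'a', 'e'] -> ['a', 'd', 'c', 'e']
'a': index 0 in ['a', 'd', 'c', 'e'] -> ['a', 'd', 'c', 'e']
'a': index 0 in ['a', 'd', 'c', 'e'] -> ['a', 'd', 'c', 'e']
'd': index 1 in ['a', 'd', 'c', 'e'] -> ['d', 'a', 'c', 'e']
'd': index 0 in ['d', 'a', 'c', 'e'] -> ['d', 'a', 'c', 'e']
'e': index 3 in ['d', 'a', 'c', 'e'] -> ['e', 'd', 'a', 'c']
'c': index 3 in ['e', 'd', 'a', 'c'] -> ['c', 'e', 'd', 'a']


Output: [1, 2, 2, 0, 0, 1, 0, 3, 3]


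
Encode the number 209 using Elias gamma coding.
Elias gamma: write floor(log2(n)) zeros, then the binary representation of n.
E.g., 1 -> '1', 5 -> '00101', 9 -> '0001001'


num_bits = floor(log2(209)) + 1 = 8
leading_zeros = num_bits - 1 = 7
binary(209) = 11010001

Elias gamma(209) = '0000000' + '11010001' = 000000011010001 (15 bits)


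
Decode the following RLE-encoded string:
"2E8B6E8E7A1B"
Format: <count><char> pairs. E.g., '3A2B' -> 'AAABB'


Expanding each <count><char> pair:
  2E -> 'EE'
  8B -> 'BBBBBBBB'
  6E -> 'EEEEEE'
  8E -> 'EEEEEEEE'
  7A -> 'AAAAAAA'
  1B -> 'B'

Decoded = EEBBBBBBBBEEEEEEEEEEEEEEAAAAAAAB


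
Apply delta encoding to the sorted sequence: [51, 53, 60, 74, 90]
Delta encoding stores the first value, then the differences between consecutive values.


First value: 51
Deltas:
  53 - 51 = 2
  60 - 53 = 7
  74 - 60 = 14
  90 - 74 = 16


Delta encoded: [51, 2, 7, 14, 16]


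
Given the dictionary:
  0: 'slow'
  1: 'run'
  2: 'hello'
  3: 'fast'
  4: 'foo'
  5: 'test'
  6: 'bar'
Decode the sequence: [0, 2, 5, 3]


Look up each index in the dictionary:
  0 -> 'slow'
  2 -> 'hello'
  5 -> 'test'
  3 -> 'fast'

Decoded: "slow hello test fast"


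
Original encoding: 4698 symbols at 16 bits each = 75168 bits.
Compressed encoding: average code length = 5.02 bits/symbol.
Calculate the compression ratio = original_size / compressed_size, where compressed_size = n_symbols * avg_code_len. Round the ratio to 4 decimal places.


original_size = n_symbols * orig_bits = 4698 * 16 = 75168 bits
compressed_size = n_symbols * avg_code_len = 4698 * 5.02 = 23583.96 bits
ratio = original_size / compressed_size = 75168 / 23583.96 = 3.1873

Compression ratio = 3.1873


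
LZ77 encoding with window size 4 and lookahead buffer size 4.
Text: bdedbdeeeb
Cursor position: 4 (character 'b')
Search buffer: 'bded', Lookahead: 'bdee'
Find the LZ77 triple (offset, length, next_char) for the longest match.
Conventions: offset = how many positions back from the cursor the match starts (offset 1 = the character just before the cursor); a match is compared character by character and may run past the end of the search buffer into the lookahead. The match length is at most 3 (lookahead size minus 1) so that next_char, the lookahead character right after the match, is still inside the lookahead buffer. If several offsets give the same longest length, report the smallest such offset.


Try each offset into the search buffer:
  offset=1 (pos 3, char 'd'): match length 0
  offset=2 (pos 2, char 'e'): match length 0
  offset=3 (pos 1, char 'd'): match length 0
  offset=4 (pos 0, char 'b'): match length 3
Longest match has length 3 at offset 4.
next_char = character at position 4 + 3 = 7 -> 'e'

Best match: offset=4, length=3 (matching 'bde' starting at position 0)
LZ77 triple: (4, 3, 'e')


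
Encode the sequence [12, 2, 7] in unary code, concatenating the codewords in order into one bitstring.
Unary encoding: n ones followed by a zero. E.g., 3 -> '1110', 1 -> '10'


Encode each number as n ones followed by a terminating 0:
  12 -> 1111111111110 (13 bits)
  2 -> 110 (3 bits)
  7 -> 11111110 (8 bits)
Total length = 13 + 3 + 8 = 24 bits.

Unary([12, 2, 7]) = 111111111111011011111110 (24 bits)


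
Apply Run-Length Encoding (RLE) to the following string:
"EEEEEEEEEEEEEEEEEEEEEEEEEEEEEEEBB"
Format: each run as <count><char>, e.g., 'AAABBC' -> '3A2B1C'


Scanning runs left to right:
  i=0: run of 'E' x 31 -> '31E'
  i=31: run of 'B' x 2 -> '2B'

RLE = 31E2B


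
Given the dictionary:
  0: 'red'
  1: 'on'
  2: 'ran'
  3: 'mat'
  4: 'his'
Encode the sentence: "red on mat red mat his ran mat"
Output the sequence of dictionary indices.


Look up each word in the dictionary:
  'red' -> 0
  'on' -> 1
  'mat' -> 3
  'red' -> 0
  'mat' -> 3
  'his' -> 4
  'ran' -> 2
  'mat' -> 3

Encoded: [0, 1, 3, 0, 3, 4, 2, 3]
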